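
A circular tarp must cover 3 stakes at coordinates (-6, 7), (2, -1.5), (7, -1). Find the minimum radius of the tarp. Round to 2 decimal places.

Call the three points A, B, C in the order given.
Side lengths²: AB² = 136.25, AC² = 233, BC² = 25.25.
Since AC² = 233 ≥ 136.25 + 25.25 = 161.5, the angle opposite AC is not acute, so the smallest enclosing circle has AC as diameter.
Centre = midpoint of AC = (0.5, 3), r² = 233/4 = 58.25.
r = √(58.25) ≈ 7.63.

7.63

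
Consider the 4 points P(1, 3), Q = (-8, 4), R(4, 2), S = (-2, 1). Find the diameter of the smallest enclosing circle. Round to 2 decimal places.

The minimum enclosing circle of a finite set is fixed by two of the points (as a diameter) or three (as a circumcircle).
The farthest pair is Q–R with squared distance 148. The circle on this segment as diameter has centre (-2, 3) and r² = 148/4 = 37.
Check P: distance² to centre = 9 ≤ 37, so it lies inside.
All remaining points lie in this disk, and no smaller disk contains both endpoints, so this is the minimum enclosing circle.
Diameter = 2r = 2√37 ≈ 12.17.

12.17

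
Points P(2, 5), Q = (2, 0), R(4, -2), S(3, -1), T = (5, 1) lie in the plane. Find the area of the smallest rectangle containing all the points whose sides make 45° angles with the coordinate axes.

In coordinates u = x + y, v = x − y the rectangle is axis-aligned; the map (x,y)→(u,v) scales areas by 2.
u-values: 7, 2, 2, 2, 6; range = 7 − 2 = 5.
v-values: -3, 2, 6, 4, 4; range = 6 − (-3) = 9.
Area = (5 × 9) / 2 = 22.5.

22.5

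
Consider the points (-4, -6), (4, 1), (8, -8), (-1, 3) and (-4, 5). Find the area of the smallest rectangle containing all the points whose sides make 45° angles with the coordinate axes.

187.5

In coordinates u = x + y, v = x − y the rectangle is axis-aligned; the map (x,y)→(u,v) scales areas by 2.
u-values: -10, 5, 0, 2, 1; range = 5 − (-10) = 15.
v-values: 2, 3, 16, -4, -9; range = 16 − (-9) = 25.
Area = (15 × 25) / 2 = 187.5.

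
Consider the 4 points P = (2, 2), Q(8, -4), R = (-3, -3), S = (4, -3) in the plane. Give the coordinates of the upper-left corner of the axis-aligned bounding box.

(-3, 2)

x-range [-3, 8], y-range [-4, 2].
The upper-left corner is (-3, 2).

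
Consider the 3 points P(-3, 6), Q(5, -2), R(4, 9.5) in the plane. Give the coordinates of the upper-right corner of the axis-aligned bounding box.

x-range [-3, 5], y-range [-2, 9.5].
The upper-right corner is (5, 9.5).

(5, 9.5)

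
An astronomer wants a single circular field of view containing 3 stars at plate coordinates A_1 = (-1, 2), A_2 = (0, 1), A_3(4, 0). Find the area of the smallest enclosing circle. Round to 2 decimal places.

Side lengths²: A_1A_2² = 2, A_1A_3² = 29, A_2A_3² = 17.
Since A_1A_3² = 29 ≥ 17 + 2 = 19, the angle opposite A_1A_3 is not acute, so the smallest enclosing circle has A_1A_3 as diameter.
Centre = midpoint of A_1A_3 = (1.5, 1), r² = 29/4 = 7.25.
Area = π·r² = π·7.25 ≈ 22.78.

22.78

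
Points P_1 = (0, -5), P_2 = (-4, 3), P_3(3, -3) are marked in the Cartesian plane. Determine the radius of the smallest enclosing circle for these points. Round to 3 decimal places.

Side lengths²: P_1P_2² = 80, P_1P_3² = 13, P_2P_3² = 85.
Since P_2P_3² = 85 < 80 + 13 = 93, the triangle is acute, so the smallest enclosing circle is the circumcircle.
Circumcentre = (-0.875, -0.4375), r² = 21.58203125.
r = √(21.58203125) ≈ 4.646.

4.646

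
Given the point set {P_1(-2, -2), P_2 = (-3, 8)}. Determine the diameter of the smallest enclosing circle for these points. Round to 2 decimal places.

The smallest circle enclosing two points has them as diameter endpoints.
Centre = midpoint = (-2.5, 3); r² = |P_1P_2|²/4 = 101/4 = 25.25.
Diameter = 2r = 2√(25.25) ≈ 10.05.

10.05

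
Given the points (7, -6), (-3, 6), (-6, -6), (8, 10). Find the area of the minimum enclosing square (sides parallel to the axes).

256

The bounding box has width 14 and height 16.
An axis-aligned square enclosing the set must have side ≥ max(width, height).
So the minimum side is max(14, 16) = 16.
Area = 16² = 256.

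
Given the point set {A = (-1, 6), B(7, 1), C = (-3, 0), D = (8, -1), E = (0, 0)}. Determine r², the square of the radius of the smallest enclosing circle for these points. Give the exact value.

19825/578

A smallest enclosing disk is always determined by at most three of the input points on its boundary.
The minimum enclosing circle is determined by three boundary points: A, C, D.
Their circumcentre is (91/34, 49/34) with r² = 19825/578.
The farthest remaining point B is at distance² 10917/578 ≤ 19825/578.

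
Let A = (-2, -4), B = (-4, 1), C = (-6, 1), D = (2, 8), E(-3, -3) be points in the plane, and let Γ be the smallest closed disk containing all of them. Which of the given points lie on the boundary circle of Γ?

A, D

The farthest pair is A–D with squared distance 160. The circle on this segment as diameter has centre (0, 2) and r² = 160/4 = 40.
Check B: distance² to centre = 17 ≤ 40, so it lies inside.
All remaining points lie in this disk, and no smaller disk contains both endpoints, so this is the minimum enclosing circle.
The points at distance exactly r from the centre are A, D — 2 points.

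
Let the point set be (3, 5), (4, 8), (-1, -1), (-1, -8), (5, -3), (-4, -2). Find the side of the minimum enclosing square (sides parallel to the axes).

The bounding box has width 9 and height 16.
An axis-aligned square enclosing the set must have side ≥ max(width, height).
So the minimum side is max(9, 16) = 16.

16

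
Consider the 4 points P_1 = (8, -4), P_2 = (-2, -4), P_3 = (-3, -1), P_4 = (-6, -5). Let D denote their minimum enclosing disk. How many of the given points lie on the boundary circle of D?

The minimum enclosing circle of a finite set is fixed by two of the points (as a diameter) or three (as a circumcircle).
The farthest pair is P_1–P_4 with squared distance 197. The circle on this segment as diameter has centre (1, -4.5) and r² = 197/4 = 49.25.
Check P_2: distance² to centre = 9.25 ≤ 49.25, so it lies inside.
All remaining points lie in this disk, and no smaller disk contains both endpoints, so this is the minimum enclosing circle.
The points at distance exactly r from the centre are P_1, P_4 — 2 points.

2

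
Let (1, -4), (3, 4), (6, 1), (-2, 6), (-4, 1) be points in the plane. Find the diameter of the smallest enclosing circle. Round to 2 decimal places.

By Welzl's lemma the MEC is supported by two points (diametrically opposite) or three points (on a circumcircle).
The minimum enclosing circle is determined by three boundary points: (1, -4), (6, 1), (-2, 6).
Their circumcentre is (17/26, 35/26) with r² = 9701/338.
The farthest remaining point (-4, 1) is at distance² 7361/338 ≤ 9701/338.
Diameter = 2r = 2√(9701/338) ≈ 10.71.

10.71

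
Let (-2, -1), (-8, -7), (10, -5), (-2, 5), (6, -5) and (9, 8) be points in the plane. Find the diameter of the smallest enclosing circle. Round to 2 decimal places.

By Welzl's lemma the MEC is supported by two points (diametrically opposite) or three points (on a circumcircle).
The farthest pair is (-8, -7)–(9, 8) with squared distance 514. The circle on this segment as diameter has centre (0.5, 0.5) and r² = 514/4 = 128.5.
Check (-2, -1): distance² to centre = 8.5 ≤ 128.5, so it lies inside.
All remaining points lie in this disk, and no smaller disk contains both endpoints, so this is the minimum enclosing circle.
Diameter = 2r = 2√(128.5) ≈ 22.67.

22.67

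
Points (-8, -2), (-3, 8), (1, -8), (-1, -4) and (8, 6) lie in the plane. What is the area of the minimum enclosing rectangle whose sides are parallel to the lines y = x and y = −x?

In coordinates u = x + y, v = x − y the rectangle is axis-aligned; the map (x,y)→(u,v) scales areas by 2.
u-values: -10, 5, -7, -5, 14; range = 14 − (-10) = 24.
v-values: -6, -11, 9, 3, 2; range = 9 − (-11) = 20.
Area = (24 × 20) / 2 = 240.

240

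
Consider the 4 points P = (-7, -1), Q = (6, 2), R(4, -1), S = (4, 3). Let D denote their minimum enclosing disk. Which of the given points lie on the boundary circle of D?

The farthest pair is P–Q with squared distance 178. The circle on this segment as diameter has centre (-0.5, 0.5) and r² = 178/4 = 44.5.
Check R: distance² to centre = 22.5 ≤ 44.5, so it lies inside.
All remaining points lie in this disk, and no smaller disk contains both endpoints, so this is the minimum enclosing circle.
The points at distance exactly r from the centre are P, Q — 2 points.

P, Q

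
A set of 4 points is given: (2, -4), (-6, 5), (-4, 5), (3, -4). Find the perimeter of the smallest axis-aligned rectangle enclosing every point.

Width = max x − min x = 3 − (-6) = 9.
Height = max y − min y = 5 − (-4) = 9.
Perimeter = 2(9 + 9) = 36.

36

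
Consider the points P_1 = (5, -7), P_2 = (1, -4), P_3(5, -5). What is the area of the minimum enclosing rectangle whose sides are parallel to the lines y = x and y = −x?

In coordinates u = x + y, v = x − y the rectangle is axis-aligned; the map (x,y)→(u,v) scales areas by 2.
u-values: -2, -3, 0; range = 0 − (-3) = 3.
v-values: 12, 5, 10; range = 12 − 5 = 7.
Area = (3 × 7) / 2 = 10.5.

10.5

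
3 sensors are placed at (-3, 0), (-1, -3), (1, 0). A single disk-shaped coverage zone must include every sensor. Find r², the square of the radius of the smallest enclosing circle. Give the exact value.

169/36

Call the three points A, B, C in the order given.
Side lengths²: AB² = 13, AC² = 16, BC² = 13.
Since AC² = 16 < 13 + 13 = 26, the triangle is acute, so the smallest enclosing circle is the circumcircle.
Circumcentre = (-1, -5/6), r² = 169/36.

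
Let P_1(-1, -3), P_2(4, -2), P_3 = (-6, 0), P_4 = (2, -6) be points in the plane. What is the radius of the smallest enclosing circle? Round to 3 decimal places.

5.183

The minimum enclosing circle of a finite set is fixed by two of the points (as a diameter) or three (as a circumcircle).
The minimum enclosing circle is determined by three boundary points: P_2, P_3, P_4.
Their circumcentre is (-13/11, -21/11) with r² = 3250/121.
The farthest remaining point P_1 is at distance² 148/121 ≤ 3250/121.
r = √(3250/121) ≈ 5.183.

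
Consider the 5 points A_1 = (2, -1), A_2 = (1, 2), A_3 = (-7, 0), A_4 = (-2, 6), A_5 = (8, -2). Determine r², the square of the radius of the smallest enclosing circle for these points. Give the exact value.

57.25

A smallest enclosing disk is always determined by at most three of the input points on its boundary.
The farthest pair is A_3–A_5 with squared distance 229. The circle on this segment as diameter has centre (0.5, -1) and r² = 229/4 = 57.25.
Check A_1: distance² to centre = 2.25 ≤ 57.25, so it lies inside.
All remaining points lie in this disk, and no smaller disk contains both endpoints, so this is the minimum enclosing circle.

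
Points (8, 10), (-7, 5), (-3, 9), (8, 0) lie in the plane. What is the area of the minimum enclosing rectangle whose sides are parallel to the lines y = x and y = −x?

200

In coordinates u = x + y, v = x − y the rectangle is axis-aligned; the map (x,y)→(u,v) scales areas by 2.
u-values: 18, -2, 6, 8; range = 18 − (-2) = 20.
v-values: -2, -12, -12, 8; range = 8 − (-12) = 20.
Area = (20 × 20) / 2 = 200.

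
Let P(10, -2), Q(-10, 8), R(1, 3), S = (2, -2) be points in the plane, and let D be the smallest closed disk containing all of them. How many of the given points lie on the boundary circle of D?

2

By Welzl's lemma the MEC is supported by two points (diametrically opposite) or three points (on a circumcircle).
The farthest pair is P–Q with squared distance 500. The circle on this segment as diameter has centre (0, 3) and r² = 500/4 = 125.
Check R: distance² to centre = 1 ≤ 125, so it lies inside.
All remaining points lie in this disk, and no smaller disk contains both endpoints, so this is the minimum enclosing circle.
The points at distance exactly r from the centre are P, Q — 2 points.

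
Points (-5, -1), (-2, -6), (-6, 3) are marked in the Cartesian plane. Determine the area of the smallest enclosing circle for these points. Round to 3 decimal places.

76.184

Call the three points A, B, C in the order given.
Side lengths²: AB² = 34, AC² = 17, BC² = 97.
Since BC² = 97 ≥ 34 + 17 = 51, the angle opposite BC is not acute, so the smallest enclosing circle has BC as diameter.
Centre = midpoint of BC = (-4, -1.5), r² = 97/4 = 24.25.
Area = π·r² = π·24.25 ≈ 76.184.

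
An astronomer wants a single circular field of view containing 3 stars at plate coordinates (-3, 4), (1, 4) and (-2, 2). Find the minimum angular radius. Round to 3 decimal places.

Call the three points A, B, C in the order given.
Side lengths²: AB² = 16, AC² = 5, BC² = 13.
Since AB² = 16 < 13 + 5 = 18, the triangle is acute, so the smallest enclosing circle is the circumcircle.
Circumcentre = (-1, 3.75), r² = 4.0625.
r = √(4.0625) ≈ 2.016.

2.016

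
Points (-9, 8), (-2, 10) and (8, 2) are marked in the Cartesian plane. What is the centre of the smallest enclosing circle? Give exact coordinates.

(-0.5, 5)

Call the three points A, B, C in the order given.
Side lengths²: AB² = 53, AC² = 325, BC² = 164.
Since AC² = 325 ≥ 164 + 53 = 217, the angle opposite AC is not acute, so the smallest enclosing circle has AC as diameter.
Centre = midpoint of AC = (-0.5, 5), r² = 325/4 = 81.25.
Centre = (-0.5, 5).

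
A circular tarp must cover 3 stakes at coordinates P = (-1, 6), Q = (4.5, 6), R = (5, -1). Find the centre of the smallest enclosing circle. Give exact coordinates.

(2, 2.5)

Side lengths²: PQ² = 30.25, PR² = 85, QR² = 49.25.
Since PR² = 85 ≥ 49.25 + 30.25 = 79.5, the angle opposite PR is not acute, so the smallest enclosing circle has PR as diameter.
Centre = midpoint of PR = (2, 2.5), r² = 85/4 = 21.25.
Centre = (2, 2.5).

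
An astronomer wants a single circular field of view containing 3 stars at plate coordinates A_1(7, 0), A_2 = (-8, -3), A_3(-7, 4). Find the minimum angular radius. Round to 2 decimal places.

7.72

Side lengths²: A_1A_2² = 234, A_1A_3² = 212, A_2A_3² = 50.
Since A_1A_2² = 234 < 212 + 50 = 262, the triangle is acute, so the smallest enclosing circle is the circumcircle.
Circumcentre = (-12/17, -8/17), r² = 17225/289.
r = √(17225/289) ≈ 7.72.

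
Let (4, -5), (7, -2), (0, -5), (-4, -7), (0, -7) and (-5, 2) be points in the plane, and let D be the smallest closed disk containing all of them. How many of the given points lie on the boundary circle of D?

3

A smallest enclosing disk is always determined by at most three of the input points on its boundary.
The minimum enclosing circle is determined by three boundary points: (7, -2), (-4, -7), (-5, 2).
Their circumcentre is (9/26, -51/26) with r² = 14965/338.
The farthest remaining point (0, -7) is at distance² 8621/338 ≤ 14965/338.
The points at distance exactly r from the centre are (7, -2), (-4, -7), (-5, 2) — 3 points.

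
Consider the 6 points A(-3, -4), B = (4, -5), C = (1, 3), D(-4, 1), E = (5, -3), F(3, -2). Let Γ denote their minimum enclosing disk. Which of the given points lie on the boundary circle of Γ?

B, D, E

A smallest enclosing disk is always determined by at most three of the input points on its boundary.
The minimum enclosing circle is determined by three boundary points: B, D, E.
Their circumcentre is (3/22, -20/11) with r² = 12125/484.
The farthest remaining point C is at distance² 11597/484 ≤ 12125/484.
The points at distance exactly r from the centre are B, D, E — 3 points.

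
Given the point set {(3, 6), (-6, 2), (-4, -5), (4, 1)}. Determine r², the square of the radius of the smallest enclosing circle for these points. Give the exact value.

A smallest enclosing disk is always determined by at most three of the input points on its boundary.
The farthest pair is (3, 6)–(-4, -5) with squared distance 170. The circle on this segment as diameter has centre (-0.5, 0.5) and r² = 170/4 = 42.5.
Check (-6, 2): distance² to centre = 32.5 ≤ 42.5, so it lies inside.
All remaining points lie in this disk, and no smaller disk contains both endpoints, so this is the minimum enclosing circle.

42.5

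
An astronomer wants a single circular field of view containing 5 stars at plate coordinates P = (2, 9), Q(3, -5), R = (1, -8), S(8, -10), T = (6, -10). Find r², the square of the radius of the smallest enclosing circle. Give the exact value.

99.25

The minimum enclosing circle of a finite set is fixed by two of the points (as a diameter) or three (as a circumcircle).
The farthest pair is P–S with squared distance 397. The circle on this segment as diameter has centre (5, -0.5) and r² = 397/4 = 99.25.
Check Q: distance² to centre = 24.25 ≤ 99.25, so it lies inside.
All remaining points lie in this disk, and no smaller disk contains both endpoints, so this is the minimum enclosing circle.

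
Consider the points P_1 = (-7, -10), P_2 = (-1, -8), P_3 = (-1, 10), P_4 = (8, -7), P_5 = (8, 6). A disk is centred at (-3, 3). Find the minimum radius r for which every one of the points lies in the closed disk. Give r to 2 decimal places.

14.87

The required radius is the distance from (-3, 3) to the farthest point.
Squared distances: 185, 125, 53, 221, 130.
Maximum is 221, attained at P_4.
r = √221 ≈ 14.87.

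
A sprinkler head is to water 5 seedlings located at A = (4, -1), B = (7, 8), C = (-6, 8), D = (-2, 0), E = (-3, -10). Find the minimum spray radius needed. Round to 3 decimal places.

10.438

By Welzl's lemma the MEC is supported by two points (diametrically opposite) or three points (on a circumcircle).
The minimum enclosing circle is determined by three boundary points: B, C, E.
Their circumcentre is (0.5, -1/6) with r² = 1961/18.
The farthest remaining point A is at distance² 233/18 ≤ 1961/18.
r = √(1961/18) ≈ 10.438.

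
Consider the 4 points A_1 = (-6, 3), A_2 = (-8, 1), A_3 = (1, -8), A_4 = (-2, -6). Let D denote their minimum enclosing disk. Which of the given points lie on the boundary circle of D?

The minimum enclosing circle of a finite set is fixed by two of the points (as a diameter) or three (as a circumcircle).
The farthest pair is A_1–A_3 with squared distance 170. The circle on this segment as diameter has centre (-2.5, -2.5) and r² = 170/4 = 42.5.
Check A_2: distance² to centre = 42.5 ≤ 42.5, so it lies inside.
All remaining points lie in this disk, and no smaller disk contains both endpoints, so this is the minimum enclosing circle.
The points at distance exactly r from the centre are A_1, A_2, A_3 — 3 points.

A_1, A_2, A_3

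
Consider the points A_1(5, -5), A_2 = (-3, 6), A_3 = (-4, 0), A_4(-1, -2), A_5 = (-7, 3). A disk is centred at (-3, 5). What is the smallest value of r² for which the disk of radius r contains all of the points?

164

The required radius is the distance from (-3, 5) to the farthest point.
Squared distances: 164, 1, 26, 53, 20.
Maximum is 164, attained at A_1.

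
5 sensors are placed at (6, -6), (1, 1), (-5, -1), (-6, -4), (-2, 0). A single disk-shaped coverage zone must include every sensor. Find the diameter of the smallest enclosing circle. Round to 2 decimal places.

12.23

The minimum enclosing circle is determined by three boundary points: (6, -6), (-5, -1), (-6, -4).
Their circumcentre is (2/19, -83/19) with r² = 13505/361.
The farthest remaining point (1, 1) is at distance² 10693/361 ≤ 13505/361.
Diameter = 2r = 2√(13505/361) ≈ 12.23.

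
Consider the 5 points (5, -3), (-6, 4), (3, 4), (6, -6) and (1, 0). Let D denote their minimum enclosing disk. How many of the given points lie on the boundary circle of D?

The minimum enclosing circle of a finite set is fixed by two of the points (as a diameter) or three (as a circumcircle).
The farthest pair is (-6, 4)–(6, -6) with squared distance 244. The circle on this segment as diameter has centre (0, -1) and r² = 244/4 = 61.
Check (5, -3): distance² to centre = 29 ≤ 61, so it lies inside.
All remaining points lie in this disk, and no smaller disk contains both endpoints, so this is the minimum enclosing circle.
The points at distance exactly r from the centre are (-6, 4), (6, -6) — 2 points.

2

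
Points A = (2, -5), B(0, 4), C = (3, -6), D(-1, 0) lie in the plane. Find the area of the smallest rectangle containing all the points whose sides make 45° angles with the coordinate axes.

45.5

In coordinates u = x + y, v = x − y the rectangle is axis-aligned; the map (x,y)→(u,v) scales areas by 2.
u-values: -3, 4, -3, -1; range = 4 − (-3) = 7.
v-values: 7, -4, 9, -1; range = 9 − (-4) = 13.
Area = (7 × 13) / 2 = 45.5.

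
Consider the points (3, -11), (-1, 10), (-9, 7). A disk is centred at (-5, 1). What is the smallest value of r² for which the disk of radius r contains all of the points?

208

The required radius is the distance from (-5, 1) to the farthest point.
Squared distances: 208, 97, 52.
Maximum is 208, attained at (3, -11).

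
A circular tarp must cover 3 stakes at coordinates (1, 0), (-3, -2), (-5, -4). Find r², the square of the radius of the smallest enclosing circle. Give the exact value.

Call the three points A, B, C in the order given.
Side lengths²: AB² = 20, AC² = 52, BC² = 8.
Since AC² = 52 ≥ 20 + 8 = 28, the angle opposite AC is not acute, so the smallest enclosing circle has AC as diameter.
Centre = midpoint of AC = (-2, -2), r² = 52/4 = 13.

13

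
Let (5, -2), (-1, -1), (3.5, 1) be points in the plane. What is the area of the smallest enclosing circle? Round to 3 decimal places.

Call the three points A, B, C in the order given.
Side lengths²: AB² = 37, AC² = 11.25, BC² = 24.25.
Since AB² = 37 ≥ 24.25 + 11.25 = 35.5, the angle opposite AB is not acute, so the smallest enclosing circle has AB as diameter.
Centre = midpoint of AB = (2, -1.5), r² = 37/4 = 9.25.
Area = π·r² = π·9.25 ≈ 29.060.

29.060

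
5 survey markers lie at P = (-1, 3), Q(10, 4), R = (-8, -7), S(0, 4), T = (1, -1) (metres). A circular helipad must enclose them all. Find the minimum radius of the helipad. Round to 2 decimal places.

10.55

The minimum enclosing circle of a finite set is fixed by two of the points (as a diameter) or three (as a circumcircle).
The farthest pair is Q–R with squared distance 445. The circle on this segment as diameter has centre (1, -1.5) and r² = 445/4 = 111.25.
Check P: distance² to centre = 24.25 ≤ 111.25, so it lies inside.
All remaining points lie in this disk, and no smaller disk contains both endpoints, so this is the minimum enclosing circle.
r = √(111.25) ≈ 10.55.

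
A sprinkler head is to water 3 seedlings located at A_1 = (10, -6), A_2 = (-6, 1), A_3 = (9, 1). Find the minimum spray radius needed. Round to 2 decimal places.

Side lengths²: A_1A_2² = 305, A_1A_3² = 50, A_2A_3² = 225.
Since A_1A_2² = 305 ≥ 225 + 50 = 275, the angle opposite A_1A_2 is not acute, so the smallest enclosing circle has A_1A_2 as diameter.
Centre = midpoint of A_1A_2 = (2, -2.5), r² = 305/4 = 76.25.
r = √(76.25) ≈ 8.73.

8.73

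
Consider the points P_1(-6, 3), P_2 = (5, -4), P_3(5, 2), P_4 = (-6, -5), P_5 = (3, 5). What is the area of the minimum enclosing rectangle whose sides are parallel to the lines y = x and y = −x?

In coordinates u = x + y, v = x − y the rectangle is axis-aligned; the map (x,y)→(u,v) scales areas by 2.
u-values: -3, 1, 7, -11, 8; range = 8 − (-11) = 19.
v-values: -9, 9, 3, -1, -2; range = 9 − (-9) = 18.
Area = (19 × 18) / 2 = 171.

171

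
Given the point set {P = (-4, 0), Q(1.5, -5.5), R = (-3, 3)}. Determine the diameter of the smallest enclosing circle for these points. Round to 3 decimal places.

9.618

Side lengths²: PQ² = 60.5, PR² = 10, QR² = 92.5.
Since QR² = 92.5 ≥ 60.5 + 10 = 70.5, the angle opposite QR is not acute, so the smallest enclosing circle has QR as diameter.
Centre = midpoint of QR = (-0.75, -1.25), r² = 92.5/4 = 23.125.
Diameter = 2r = 2√(23.125) ≈ 9.618.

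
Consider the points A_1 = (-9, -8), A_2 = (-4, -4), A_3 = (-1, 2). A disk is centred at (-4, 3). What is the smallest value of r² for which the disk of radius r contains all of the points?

146

The required radius is the distance from (-4, 3) to the farthest point.
Squared distances: 146, 49, 10.
Maximum is 146, attained at A_1.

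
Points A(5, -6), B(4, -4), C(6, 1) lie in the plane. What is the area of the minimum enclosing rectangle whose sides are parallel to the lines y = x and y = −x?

In coordinates u = x + y, v = x − y the rectangle is axis-aligned; the map (x,y)→(u,v) scales areas by 2.
u-values: -1, 0, 7; range = 7 − (-1) = 8.
v-values: 11, 8, 5; range = 11 − 5 = 6.
Area = (8 × 6) / 2 = 24.

24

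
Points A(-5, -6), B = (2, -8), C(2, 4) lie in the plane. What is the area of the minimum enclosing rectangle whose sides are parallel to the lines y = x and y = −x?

In coordinates u = x + y, v = x − y the rectangle is axis-aligned; the map (x,y)→(u,v) scales areas by 2.
u-values: -11, -6, 6; range = 6 − (-11) = 17.
v-values: 1, 10, -2; range = 10 − (-2) = 12.
Area = (17 × 12) / 2 = 102.

102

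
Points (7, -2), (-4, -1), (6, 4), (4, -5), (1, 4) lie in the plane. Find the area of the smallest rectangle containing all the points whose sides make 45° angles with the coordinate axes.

In coordinates u = x + y, v = x − y the rectangle is axis-aligned; the map (x,y)→(u,v) scales areas by 2.
u-values: 5, -5, 10, -1, 5; range = 10 − (-5) = 15.
v-values: 9, -3, 2, 9, -3; range = 9 − (-3) = 12.
Area = (15 × 12) / 2 = 90.

90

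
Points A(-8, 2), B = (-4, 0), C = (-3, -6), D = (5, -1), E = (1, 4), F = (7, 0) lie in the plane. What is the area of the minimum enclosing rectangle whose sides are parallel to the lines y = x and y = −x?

In coordinates u = x + y, v = x − y the rectangle is axis-aligned; the map (x,y)→(u,v) scales areas by 2.
u-values: -6, -4, -9, 4, 5, 7; range = 7 − (-9) = 16.
v-values: -10, -4, 3, 6, -3, 7; range = 7 − (-10) = 17.
Area = (16 × 17) / 2 = 136.

136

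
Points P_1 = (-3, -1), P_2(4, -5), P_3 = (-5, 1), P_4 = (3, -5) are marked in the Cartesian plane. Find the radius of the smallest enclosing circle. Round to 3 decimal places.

By Welzl's lemma the MEC is supported by two points (diametrically opposite) or three points (on a circumcircle).
The farthest pair is P_2–P_3 with squared distance 117. The circle on this segment as diameter has centre (-0.5, -2) and r² = 117/4 = 29.25.
Check P_1: distance² to centre = 7.25 ≤ 29.25, so it lies inside.
All remaining points lie in this disk, and no smaller disk contains both endpoints, so this is the minimum enclosing circle.
r = √(29.25) ≈ 5.408.

5.408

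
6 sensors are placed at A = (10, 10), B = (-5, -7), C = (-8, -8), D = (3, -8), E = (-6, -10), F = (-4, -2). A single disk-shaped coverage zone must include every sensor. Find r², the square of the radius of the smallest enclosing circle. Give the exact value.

164

The farthest pair is A–E with squared distance 656. The circle on this segment as diameter has centre (2, 0) and r² = 656/4 = 164.
Check B: distance² to centre = 98 ≤ 164, so it lies inside.
All remaining points lie in this disk, and no smaller disk contains both endpoints, so this is the minimum enclosing circle.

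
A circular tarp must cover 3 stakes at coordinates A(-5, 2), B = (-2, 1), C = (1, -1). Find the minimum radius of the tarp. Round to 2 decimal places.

Side lengths²: AB² = 10, AC² = 45, BC² = 13.
Since AC² = 45 ≥ 13 + 10 = 23, the angle opposite AC is not acute, so the smallest enclosing circle has AC as diameter.
Centre = midpoint of AC = (-2, 0.5), r² = 45/4 = 11.25.
r = √(11.25) ≈ 3.35.

3.35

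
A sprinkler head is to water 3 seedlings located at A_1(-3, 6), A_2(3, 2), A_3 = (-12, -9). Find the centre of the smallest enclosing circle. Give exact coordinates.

(-100/21, -22/7)

Side lengths²: A_1A_2² = 52, A_1A_3² = 306, A_2A_3² = 346.
Since A_2A_3² = 346 < 306 + 52 = 358, the triangle is acute, so the smallest enclosing circle is the circumcircle.
Circumcentre = (-100/21, -22/7), r² = 38233/441.
Centre = (-100/21, -22/7).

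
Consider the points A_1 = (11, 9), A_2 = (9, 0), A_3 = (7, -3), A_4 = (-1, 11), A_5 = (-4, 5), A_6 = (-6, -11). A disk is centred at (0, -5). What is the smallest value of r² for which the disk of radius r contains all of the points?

317

The required radius is the distance from (0, -5) to the farthest point.
Squared distances: 317, 106, 53, 257, 116, 72.
Maximum is 317, attained at A_1.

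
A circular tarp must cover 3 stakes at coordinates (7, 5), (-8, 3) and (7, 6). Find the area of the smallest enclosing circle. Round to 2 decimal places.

183.78

Call the three points A, B, C in the order given.
Side lengths²: AB² = 229, AC² = 1, BC² = 234.
Since BC² = 234 ≥ 229 + 1 = 230, the angle opposite BC is not acute, so the smallest enclosing circle has BC as diameter.
Centre = midpoint of BC = (-0.5, 4.5), r² = 234/4 = 58.5.
Area = π·r² = π·58.5 ≈ 183.78.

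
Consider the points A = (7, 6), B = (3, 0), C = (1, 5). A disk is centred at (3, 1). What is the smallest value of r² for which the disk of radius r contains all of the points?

The required radius is the distance from (3, 1) to the farthest point.
Squared distances: 41, 1, 20.
Maximum is 41, attained at A.

41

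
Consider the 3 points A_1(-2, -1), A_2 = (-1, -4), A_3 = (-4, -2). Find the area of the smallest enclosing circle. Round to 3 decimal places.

10.419

Side lengths²: A_1A_2² = 10, A_1A_3² = 5, A_2A_3² = 13.
Since A_2A_3² = 13 < 10 + 5 = 15, the triangle is acute, so the smallest enclosing circle is the circumcircle.
Circumcentre = (-33/14, -39/14), r² = 325/98.
Area = π·r² = π·325/98 ≈ 10.419.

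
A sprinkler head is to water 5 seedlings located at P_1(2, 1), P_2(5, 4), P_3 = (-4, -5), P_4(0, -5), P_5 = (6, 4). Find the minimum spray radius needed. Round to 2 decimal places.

By Welzl's lemma the MEC is supported by two points (diametrically opposite) or three points (on a circumcircle).
The farthest pair is P_3–P_5 with squared distance 181. The circle on this segment as diameter has centre (1, -0.5) and r² = 181/4 = 45.25.
Check P_1: distance² to centre = 3.25 ≤ 45.25, so it lies inside.
All remaining points lie in this disk, and no smaller disk contains both endpoints, so this is the minimum enclosing circle.
r = √(45.25) ≈ 6.73.

6.73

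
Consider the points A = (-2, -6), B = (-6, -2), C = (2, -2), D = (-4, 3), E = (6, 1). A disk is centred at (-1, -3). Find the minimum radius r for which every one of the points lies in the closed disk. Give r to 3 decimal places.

The required radius is the distance from (-1, -3) to the farthest point.
Squared distances: 10, 26, 10, 45, 65.
Maximum is 65, attained at E.
r = √65 ≈ 8.062.

8.062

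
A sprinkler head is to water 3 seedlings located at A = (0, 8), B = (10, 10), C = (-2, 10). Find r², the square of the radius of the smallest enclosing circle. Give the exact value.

36

Side lengths²: AB² = 104, AC² = 8, BC² = 144.
Since BC² = 144 ≥ 104 + 8 = 112, the angle opposite BC is not acute, so the smallest enclosing circle has BC as diameter.
Centre = midpoint of BC = (4, 10), r² = 144/4 = 36.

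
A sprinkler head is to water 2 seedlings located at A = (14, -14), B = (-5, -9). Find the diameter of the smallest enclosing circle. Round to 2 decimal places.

19.65

The smallest circle enclosing two points has them as diameter endpoints.
Centre = midpoint = (4.5, -11.5); r² = |AB|²/4 = 386/4 = 96.5.
Diameter = 2r = 2√(96.5) ≈ 19.65.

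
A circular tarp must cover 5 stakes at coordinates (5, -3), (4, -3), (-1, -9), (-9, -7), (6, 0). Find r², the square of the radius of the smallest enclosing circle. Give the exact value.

68.5

A smallest enclosing disk is always determined by at most three of the input points on its boundary.
The farthest pair is (-9, -7)–(6, 0) with squared distance 274. The circle on this segment as diameter has centre (-1.5, -3.5) and r² = 274/4 = 68.5.
Check (5, -3): distance² to centre = 42.5 ≤ 68.5, so it lies inside.
All remaining points lie in this disk, and no smaller disk contains both endpoints, so this is the minimum enclosing circle.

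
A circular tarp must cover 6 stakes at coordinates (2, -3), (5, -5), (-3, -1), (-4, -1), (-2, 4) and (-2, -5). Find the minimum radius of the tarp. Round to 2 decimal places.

5.70

The minimum enclosing circle of a finite set is fixed by two of the points (as a diameter) or three (as a circumcircle).
The farthest pair is (5, -5)–(-2, 4) with squared distance 130. The circle on this segment as diameter has centre (1.5, -0.5) and r² = 130/4 = 32.5.
Check (2, -3): distance² to centre = 6.5 ≤ 32.5, so it lies inside.
All remaining points lie in this disk, and no smaller disk contains both endpoints, so this is the minimum enclosing circle.
r = √(32.5) ≈ 5.70.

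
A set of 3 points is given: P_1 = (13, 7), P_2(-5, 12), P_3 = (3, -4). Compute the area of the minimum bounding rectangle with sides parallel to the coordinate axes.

288

x ranges over [-5, 13], width 18.
y ranges over [-4, 12], height 16.
Area = 18 × 16 = 288.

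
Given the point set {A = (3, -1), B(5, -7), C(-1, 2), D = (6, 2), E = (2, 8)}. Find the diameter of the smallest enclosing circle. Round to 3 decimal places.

The minimum enclosing circle of a finite set is fixed by two of the points (as a diameter) or three (as a circumcircle).
The farthest pair is B–E with squared distance 234. The circle on this segment as diameter has centre (3.5, 0.5) and r² = 234/4 = 58.5.
Check A: distance² to centre = 2.5 ≤ 58.5, so it lies inside.
All remaining points lie in this disk, and no smaller disk contains both endpoints, so this is the minimum enclosing circle.
Diameter = 2r = 2√(58.5) ≈ 15.297.

15.297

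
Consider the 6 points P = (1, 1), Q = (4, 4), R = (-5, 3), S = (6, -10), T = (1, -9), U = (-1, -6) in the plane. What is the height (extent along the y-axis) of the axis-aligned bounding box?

max y = 4, min y = -10, so height = 14.

14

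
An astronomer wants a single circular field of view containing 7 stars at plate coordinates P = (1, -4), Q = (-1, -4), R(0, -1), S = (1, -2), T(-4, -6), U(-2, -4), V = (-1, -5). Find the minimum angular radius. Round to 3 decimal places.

The minimum enclosing circle of a finite set is fixed by two of the points (as a diameter) or three (as a circumcircle).
The minimum enclosing circle is determined by three boundary points: R, S, T.
Their circumcentre is (-31/18, -67/18) with r² = 1681/162.
The farthest remaining point P is at distance² 1213/162 ≤ 1681/162.
r = √(1681/162) ≈ 3.221.

3.221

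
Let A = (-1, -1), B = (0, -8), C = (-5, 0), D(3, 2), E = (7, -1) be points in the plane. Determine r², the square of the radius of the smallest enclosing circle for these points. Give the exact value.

A smallest enclosing disk is always determined by at most three of the input points on its boundary.
The minimum enclosing circle is determined by three boundary points: B, C, E.
Their circumcentre is (23/26, -49/26) with r² = 12905/338.
The farthest remaining point D is at distance² 6613/338 ≤ 12905/338.

12905/338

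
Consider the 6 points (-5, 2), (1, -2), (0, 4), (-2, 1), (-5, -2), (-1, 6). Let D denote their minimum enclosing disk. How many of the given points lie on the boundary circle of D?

3

A smallest enclosing disk is always determined by at most three of the input points on its boundary.
The minimum enclosing circle is determined by three boundary points: (1, -2), (-5, -2), (-1, 6).
Their circumcentre is (-2, 1.5) with r² = 21.25.
The farthest remaining point (0, 4) is at distance² 10.25 ≤ 21.25.
The points at distance exactly r from the centre are (1, -2), (-5, -2), (-1, 6) — 3 points.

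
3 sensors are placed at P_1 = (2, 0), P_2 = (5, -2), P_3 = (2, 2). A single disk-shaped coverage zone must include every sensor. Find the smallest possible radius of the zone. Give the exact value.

Side lengths²: P_1P_2² = 13, P_1P_3² = 4, P_2P_3² = 25.
Since P_2P_3² = 25 ≥ 13 + 4 = 17, the angle opposite P_2P_3 is not acute, so the smallest enclosing circle has P_2P_3 as diameter.
Centre = midpoint of P_2P_3 = (3.5, 0), r² = 25/4 = 6.25.
r = √(6.25) = 2.5.

2.5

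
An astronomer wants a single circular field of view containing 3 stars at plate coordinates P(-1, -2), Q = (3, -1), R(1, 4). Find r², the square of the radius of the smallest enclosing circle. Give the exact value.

2465/242

Side lengths²: PQ² = 17, PR² = 40, QR² = 29.
Since PR² = 40 < 29 + 17 = 46, the triangle is acute, so the smallest enclosing circle is the circumcircle.
Circumcentre = (9/22, 19/22), r² = 2465/242.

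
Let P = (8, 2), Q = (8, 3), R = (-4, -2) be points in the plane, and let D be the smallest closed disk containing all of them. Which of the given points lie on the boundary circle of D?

Side lengths²: PQ² = 1, PR² = 160, QR² = 169.
Since QR² = 169 ≥ 160 + 1 = 161, the angle opposite QR is not acute, so the smallest enclosing circle has QR as diameter.
Centre = midpoint of QR = (2, 0.5), r² = 169/4 = 42.25.
The points at distance exactly r from the centre are Q, R — 2 points.

Q, R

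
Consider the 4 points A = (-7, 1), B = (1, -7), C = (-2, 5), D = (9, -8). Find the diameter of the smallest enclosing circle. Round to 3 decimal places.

The farthest pair is A–D with squared distance 337. The circle on this segment as diameter has centre (1, -3.5) and r² = 337/4 = 84.25.
Check B: distance² to centre = 12.25 ≤ 84.25, so it lies inside.
All remaining points lie in this disk, and no smaller disk contains both endpoints, so this is the minimum enclosing circle.
Diameter = 2r = 2√(84.25) ≈ 18.358.

18.358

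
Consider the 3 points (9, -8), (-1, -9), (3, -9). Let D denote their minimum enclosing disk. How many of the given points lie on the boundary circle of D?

2

Call the three points A, B, C in the order given.
Side lengths²: AB² = 101, AC² = 37, BC² = 16.
Since AB² = 101 ≥ 37 + 16 = 53, the angle opposite AB is not acute, so the smallest enclosing circle has AB as diameter.
Centre = midpoint of AB = (4, -8.5), r² = 101/4 = 25.25.
The points at distance exactly r from the centre are (9, -8), (-1, -9) — 2 points.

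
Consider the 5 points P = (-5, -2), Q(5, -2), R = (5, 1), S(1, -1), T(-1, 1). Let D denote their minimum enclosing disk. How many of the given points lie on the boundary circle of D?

A smallest enclosing disk is always determined by at most three of the input points on its boundary.
The farthest pair is P–R with squared distance 109. The circle on this segment as diameter has centre (0, -0.5) and r² = 109/4 = 27.25.
Check Q: distance² to centre = 27.25 ≤ 27.25, so it lies inside.
All remaining points lie in this disk, and no smaller disk contains both endpoints, so this is the minimum enclosing circle.
The points at distance exactly r from the centre are P, Q, R — 3 points.

3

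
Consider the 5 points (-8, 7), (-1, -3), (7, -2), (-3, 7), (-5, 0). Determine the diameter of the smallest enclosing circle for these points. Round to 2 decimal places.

17.49

A smallest enclosing disk is always determined by at most three of the input points on its boundary.
The farthest pair is (-8, 7)–(7, -2) with squared distance 306. The circle on this segment as diameter has centre (-0.5, 2.5) and r² = 306/4 = 76.5.
Check (-1, -3): distance² to centre = 30.5 ≤ 76.5, so it lies inside.
All remaining points lie in this disk, and no smaller disk contains both endpoints, so this is the minimum enclosing circle.
Diameter = 2r = 2√(76.5) ≈ 17.49.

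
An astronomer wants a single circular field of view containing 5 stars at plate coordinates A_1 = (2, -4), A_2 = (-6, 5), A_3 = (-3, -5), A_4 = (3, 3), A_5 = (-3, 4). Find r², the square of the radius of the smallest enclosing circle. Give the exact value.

36.25

The minimum enclosing circle of a finite set is fixed by two of the points (as a diameter) or three (as a circumcircle).
The farthest pair is A_1–A_2 with squared distance 145. The circle on this segment as diameter has centre (-2, 0.5) and r² = 145/4 = 36.25.
Check A_3: distance² to centre = 31.25 ≤ 36.25, so it lies inside.
All remaining points lie in this disk, and no smaller disk contains both endpoints, so this is the minimum enclosing circle.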